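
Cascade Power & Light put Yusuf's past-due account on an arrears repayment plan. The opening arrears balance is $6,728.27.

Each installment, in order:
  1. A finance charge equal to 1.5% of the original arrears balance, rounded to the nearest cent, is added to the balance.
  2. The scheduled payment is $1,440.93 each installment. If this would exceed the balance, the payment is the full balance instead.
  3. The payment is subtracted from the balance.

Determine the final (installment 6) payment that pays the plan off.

# | Opening | Interest | Payment | End bal
1 | $6,728.27 | $100.92 | $1,440.93 | $5,388.26
2 | $5,388.26 | $100.92 | $1,440.93 | $4,048.25
3 | $4,048.25 | $100.92 | $1,440.93 | $2,708.24
4 | $2,708.24 | $100.92 | $1,440.93 | $1,368.23
5 | $1,368.23 | $100.92 | $1,440.93 | $28.22
6 | $28.22 | $100.92 | $129.14 | $0.00

$129.14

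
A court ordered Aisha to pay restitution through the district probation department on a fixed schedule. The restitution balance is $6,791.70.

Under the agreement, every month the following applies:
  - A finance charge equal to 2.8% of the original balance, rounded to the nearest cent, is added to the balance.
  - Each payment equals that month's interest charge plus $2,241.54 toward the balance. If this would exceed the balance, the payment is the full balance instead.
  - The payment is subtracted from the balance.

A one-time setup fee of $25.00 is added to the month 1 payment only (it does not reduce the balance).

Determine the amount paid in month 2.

# | Opening | Interest | Payment | Fee | End bal
1 | $6,791.70 | $190.17 | $2,431.71 | $25.00 | $4,550.16
2 | $4,550.16 | $190.17 | $2,431.71 | — | $2,308.62

$2,431.71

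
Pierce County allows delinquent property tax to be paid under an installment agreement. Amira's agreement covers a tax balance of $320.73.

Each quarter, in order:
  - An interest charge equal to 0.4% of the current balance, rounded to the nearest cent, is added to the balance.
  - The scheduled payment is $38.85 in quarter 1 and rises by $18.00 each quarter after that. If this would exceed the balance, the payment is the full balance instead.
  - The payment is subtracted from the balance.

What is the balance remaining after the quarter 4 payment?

$61.26

Quarter 1: $320.73 +$1.28 interest = $322.01; pay $38.85 → $283.16
Quarter 2: $283.16 +$1.13 interest = $284.29; pay $56.85 → $227.44
Quarter 3: $227.44 +$0.91 interest = $228.35; pay $74.85 → $153.50
Quarter 4: $153.50 +$0.61 interest = $154.11; pay $92.85 → $61.26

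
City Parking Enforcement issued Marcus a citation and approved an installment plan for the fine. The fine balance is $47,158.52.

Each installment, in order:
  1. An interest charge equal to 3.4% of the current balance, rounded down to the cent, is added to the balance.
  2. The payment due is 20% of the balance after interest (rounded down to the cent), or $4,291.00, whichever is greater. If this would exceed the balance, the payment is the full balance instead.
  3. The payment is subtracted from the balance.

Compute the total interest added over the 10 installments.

$7,499.13

Installment 1: opening $47,158.52; interest $1,603.38 → $48,761.90; payment $9,752.38; balance $39,009.52
Installment 2: opening $39,009.52; interest $1,326.32 → $40,335.84; payment $8,067.16; balance $32,268.68
Installment 3: opening $32,268.68; interest $1,097.13 → $33,365.81; payment $6,673.16; balance $26,692.65
Installment 4: opening $26,692.65; interest $907.55 → $27,600.20; payment $5,520.04; balance $22,080.16
Installment 5: opening $22,080.16; interest $750.72 → $22,830.88; payment $4,566.17; balance $18,264.71
Installment 6: opening $18,264.71; interest $621.00 → $18,885.71; payment $4,291.00; balance $14,594.71
Installment 7: opening $14,594.71; interest $496.22 → $15,090.93; payment $4,291.00; balance $10,799.93
Installment 8: opening $10,799.93; interest $367.19 → $11,167.12; payment $4,291.00; balance $6,876.12
Installment 9: opening $6,876.12; interest $233.78 → $7,109.90; payment $4,291.00; balance $2,818.90
Installment 10: opening $2,818.90; interest $95.84 → $2,914.74; payment $2,914.74; balance $0.00
Total interest: $1,603.38 + $1,326.32 + $1,097.13 + $907.55 + $750.72 + $621.00 + $496.22 + $367.19 + $233.78 + $95.84 = $7,499.13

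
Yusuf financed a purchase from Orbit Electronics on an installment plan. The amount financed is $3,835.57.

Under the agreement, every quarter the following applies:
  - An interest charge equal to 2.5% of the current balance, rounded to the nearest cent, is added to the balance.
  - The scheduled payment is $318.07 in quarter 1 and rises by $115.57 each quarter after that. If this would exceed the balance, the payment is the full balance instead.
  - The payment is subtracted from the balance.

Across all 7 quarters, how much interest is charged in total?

$445.91

Quarter 1: opening $3,835.57; interest $95.89 → $3,931.46; payment $318.07; balance $3,613.39
Quarter 2: opening $3,613.39; interest $90.33 → $3,703.72; payment $433.64; balance $3,270.08
Quarter 3: opening $3,270.08; interest $81.75 → $3,351.83; payment $549.21; balance $2,802.62
Quarter 4: opening $2,802.62; interest $70.07 → $2,872.69; payment $664.78; balance $2,207.91
Quarter 5: opening $2,207.91; interest $55.20 → $2,263.11; payment $780.35; balance $1,482.76
Quarter 6: opening $1,482.76; interest $37.07 → $1,519.83; payment $895.92; balance $623.91
Quarter 7: opening $623.91; interest $15.60 → $639.51; payment $639.51; balance $0.00
Total interest: $95.89 + $90.33 + $81.75 + $70.07 + $55.20 + $37.07 + $15.60 = $445.91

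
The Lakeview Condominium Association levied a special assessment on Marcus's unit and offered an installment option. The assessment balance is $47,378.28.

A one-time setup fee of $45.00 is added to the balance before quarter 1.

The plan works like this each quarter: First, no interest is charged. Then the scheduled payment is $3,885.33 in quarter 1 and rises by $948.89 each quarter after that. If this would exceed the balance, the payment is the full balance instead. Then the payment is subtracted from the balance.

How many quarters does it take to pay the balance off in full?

8

# | Opening | Payment | End bal
1 | $47,423.28 | $3,885.33 | $43,537.95
2 | $43,537.95 | $4,834.22 | $38,703.73
3 | $38,703.73 | $5,783.11 | $32,920.62
4 | $32,920.62 | $6,732.00 | $26,188.62
5 | $26,188.62 | $7,680.89 | $18,507.73
6 | $18,507.73 | $8,629.78 | $9,877.95
7 | $9,877.95 | $9,578.67 | $299.28
8 | $299.28 | $299.28 | $0.00
Balance reaches $0.00 in quarter 8.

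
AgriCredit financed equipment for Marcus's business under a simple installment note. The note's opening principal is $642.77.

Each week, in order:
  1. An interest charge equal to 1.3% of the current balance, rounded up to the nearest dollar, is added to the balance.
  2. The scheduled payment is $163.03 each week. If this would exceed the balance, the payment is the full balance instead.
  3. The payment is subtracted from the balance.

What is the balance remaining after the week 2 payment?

$332.71

Week 1: opening $642.77; interest $9.00 → $651.77; payment $163.03; balance $488.74
Week 2: opening $488.74; interest $7.00 → $495.74; payment $163.03; balance $332.71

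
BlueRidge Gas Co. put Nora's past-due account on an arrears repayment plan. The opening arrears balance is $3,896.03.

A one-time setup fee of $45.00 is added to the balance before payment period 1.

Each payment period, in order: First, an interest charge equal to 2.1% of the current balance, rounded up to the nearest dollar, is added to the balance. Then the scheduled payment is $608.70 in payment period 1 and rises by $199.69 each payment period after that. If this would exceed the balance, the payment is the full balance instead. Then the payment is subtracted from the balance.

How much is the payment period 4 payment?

$1,207.77

Payment period 1: opening $3,941.03; interest $83.00 → $4,024.03; payment $608.70; balance $3,415.33
Payment period 2: opening $3,415.33; interest $72.00 → $3,487.33; payment $808.39; balance $2,678.94
Payment period 3: opening $2,678.94; interest $57.00 → $2,735.94; payment $1,008.08; balance $1,727.86
Payment period 4: opening $1,727.86; interest $37.00 → $1,764.86; payment $1,207.77; balance $557.09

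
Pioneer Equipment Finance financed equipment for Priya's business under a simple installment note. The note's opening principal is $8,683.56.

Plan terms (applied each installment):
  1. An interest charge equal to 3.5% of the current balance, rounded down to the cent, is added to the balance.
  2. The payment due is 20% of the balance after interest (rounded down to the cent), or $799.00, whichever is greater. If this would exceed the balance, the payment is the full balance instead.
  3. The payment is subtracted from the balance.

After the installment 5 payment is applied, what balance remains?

# | Opening | Interest | Payment | End bal
1 | $8,683.56 | $303.92 | $1,797.49 | $7,189.99
2 | $7,189.99 | $251.64 | $1,488.32 | $5,953.31
3 | $5,953.31 | $208.36 | $1,232.33 | $4,929.34
4 | $4,929.34 | $172.52 | $1,020.37 | $4,081.49
5 | $4,081.49 | $142.85 | $844.86 | $3,379.48

$3,379.48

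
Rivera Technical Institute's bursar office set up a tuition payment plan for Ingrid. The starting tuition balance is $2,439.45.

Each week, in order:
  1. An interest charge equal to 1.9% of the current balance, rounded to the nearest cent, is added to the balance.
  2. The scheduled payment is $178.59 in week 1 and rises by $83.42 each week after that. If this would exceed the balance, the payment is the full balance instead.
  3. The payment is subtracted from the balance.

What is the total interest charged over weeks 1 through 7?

$213.44

Week 1: opening $2,439.45; interest $46.35 → $2,485.80; payment $178.59; balance $2,307.21
Week 2: opening $2,307.21; interest $43.84 → $2,351.05; payment $262.01; balance $2,089.04
Week 3: opening $2,089.04; interest $39.69 → $2,128.73; payment $345.43; balance $1,783.30
Week 4: opening $1,783.30; interest $33.88 → $1,817.18; payment $428.85; balance $1,388.33
Week 5: opening $1,388.33; interest $26.38 → $1,414.71; payment $512.27; balance $902.44
Week 6: opening $902.44; interest $17.15 → $919.59; payment $595.69; balance $323.90
Week 7: opening $323.90; interest $6.15 → $330.05; payment $330.05; balance $0.00
Total interest: $46.35 + $43.84 + $39.69 + $33.88 + $26.38 + $17.15 + $6.15 = $213.44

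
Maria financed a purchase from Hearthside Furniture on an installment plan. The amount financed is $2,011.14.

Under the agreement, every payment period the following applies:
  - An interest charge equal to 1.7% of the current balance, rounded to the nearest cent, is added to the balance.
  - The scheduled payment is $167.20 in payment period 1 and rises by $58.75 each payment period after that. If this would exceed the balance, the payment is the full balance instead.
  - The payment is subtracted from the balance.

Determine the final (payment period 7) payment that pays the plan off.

Payment period 1: $2,011.14 +$34.19 interest = $2,045.33; pay $167.20 → $1,878.13
Payment period 2: $1,878.13 +$31.93 interest = $1,910.06; pay $225.95 → $1,684.11
Payment period 3: $1,684.11 +$28.63 interest = $1,712.74; pay $284.70 → $1,428.04
Payment period 4: $1,428.04 +$24.28 interest = $1,452.32; pay $343.45 → $1,108.87
Payment period 5: $1,108.87 +$18.85 interest = $1,127.72; pay $402.20 → $725.52
Payment period 6: $725.52 +$12.33 interest = $737.85; pay $460.95 → $276.90
Payment period 7: $276.90 +$4.71 interest = $281.61; pay $281.61 → $0.00

$281.61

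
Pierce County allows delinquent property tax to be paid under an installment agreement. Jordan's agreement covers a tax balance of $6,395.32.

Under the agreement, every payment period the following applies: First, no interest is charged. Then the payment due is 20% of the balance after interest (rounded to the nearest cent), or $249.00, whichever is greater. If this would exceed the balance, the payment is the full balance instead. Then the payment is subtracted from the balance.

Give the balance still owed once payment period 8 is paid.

$1,072.96

Payment period 1: $6,395.32 − $1,279.06 → $5,116.26
Payment period 2: $5,116.26 − $1,023.25 → $4,093.01
Payment period 3: $4,093.01 − $818.60 → $3,274.41
Payment period 4: $3,274.41 − $654.88 → $2,619.53
Payment period 5: $2,619.53 − $523.91 → $2,095.62
Payment period 6: $2,095.62 − $419.12 → $1,676.50
Payment period 7: $1,676.50 − $335.30 → $1,341.20
Payment period 8: $1,341.20 − $268.24 → $1,072.96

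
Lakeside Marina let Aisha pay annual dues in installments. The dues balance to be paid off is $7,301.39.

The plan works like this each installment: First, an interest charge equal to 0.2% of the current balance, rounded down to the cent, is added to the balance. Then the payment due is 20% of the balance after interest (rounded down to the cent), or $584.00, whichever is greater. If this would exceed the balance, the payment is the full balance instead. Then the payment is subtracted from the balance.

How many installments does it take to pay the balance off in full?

# | Opening | Interest | Payment | End bal
1 | $7,301.39 | $14.60 | $1,463.19 | $5,852.80
2 | $5,852.80 | $11.70 | $1,172.90 | $4,691.60
3 | $4,691.60 | $9.38 | $940.19 | $3,760.79
4 | $3,760.79 | $7.52 | $753.66 | $3,014.65
5 | $3,014.65 | $6.02 | $604.13 | $2,416.54
6 | $2,416.54 | $4.83 | $584.00 | $1,837.37
7 | $1,837.37 | $3.67 | $584.00 | $1,257.04
8 | $1,257.04 | $2.51 | $584.00 | $675.55
9 | $675.55 | $1.35 | $584.00 | $92.90
10 | $92.90 | $0.18 | $93.08 | $0.00
Balance reaches $0.00 in installment 10.

10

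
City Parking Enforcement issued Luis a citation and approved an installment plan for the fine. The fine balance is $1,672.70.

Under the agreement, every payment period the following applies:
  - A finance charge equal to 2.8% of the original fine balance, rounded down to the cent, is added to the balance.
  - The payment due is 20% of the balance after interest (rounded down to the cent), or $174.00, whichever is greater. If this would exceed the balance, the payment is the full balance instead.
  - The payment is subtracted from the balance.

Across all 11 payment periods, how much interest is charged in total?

Payment period 1: opening $1,672.70; interest $46.83 → $1,719.53; payment $343.90; balance $1,375.63
Payment period 2: opening $1,375.63; interest $46.83 → $1,422.46; payment $284.49; balance $1,137.97
Payment period 3: opening $1,137.97; interest $46.83 → $1,184.80; payment $236.96; balance $947.84
Payment period 4: opening $947.84; interest $46.83 → $994.67; payment $198.93; balance $795.74
Payment period 5: opening $795.74; interest $46.83 → $842.57; payment $174.00; balance $668.57
Payment period 6: opening $668.57; interest $46.83 → $715.40; payment $174.00; balance $541.40
Payment period 7: opening $541.40; interest $46.83 → $588.23; payment $174.00; balance $414.23
Payment period 8: opening $414.23; interest $46.83 → $461.06; payment $174.00; balance $287.06
Payment period 9: opening $287.06; interest $46.83 → $333.89; payment $174.00; balance $159.89
Payment period 10: opening $159.89; interest $46.83 → $206.72; payment $174.00; balance $32.72
Payment period 11: opening $32.72; interest $46.83 → $79.55; payment $79.55; balance $0.00
Total interest: $46.83 + $46.83 + $46.83 + $46.83 + $46.83 + $46.83 + $46.83 + $46.83 + $46.83 + $46.83 + $46.83 = $515.13

$515.13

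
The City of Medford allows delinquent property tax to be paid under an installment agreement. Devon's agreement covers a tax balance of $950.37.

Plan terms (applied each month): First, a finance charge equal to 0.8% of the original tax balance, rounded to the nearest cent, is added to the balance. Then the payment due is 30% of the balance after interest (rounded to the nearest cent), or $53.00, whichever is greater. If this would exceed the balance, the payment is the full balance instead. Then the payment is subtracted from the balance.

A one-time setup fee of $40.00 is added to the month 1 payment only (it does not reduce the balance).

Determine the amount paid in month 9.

Month 1: $950.37 +$7.60 interest = $957.97; pay $287.39 (+ $40.00 fee) → $670.58
Month 2: $670.58 +$7.60 interest = $678.18; pay $203.45 → $474.73
Month 3: $474.73 +$7.60 interest = $482.33; pay $144.70 → $337.63
Month 4: $337.63 +$7.60 interest = $345.23; pay $103.57 → $241.66
Month 5: $241.66 +$7.60 interest = $249.26; pay $74.78 → $174.48
Month 6: $174.48 +$7.60 interest = $182.08; pay $54.62 → $127.46
Month 7: $127.46 +$7.60 interest = $135.06; pay $53.00 → $82.06
Month 8: $82.06 +$7.60 interest = $89.66; pay $53.00 → $36.66
Month 9: $36.66 +$7.60 interest = $44.26; pay $44.26 → $0.00

$44.26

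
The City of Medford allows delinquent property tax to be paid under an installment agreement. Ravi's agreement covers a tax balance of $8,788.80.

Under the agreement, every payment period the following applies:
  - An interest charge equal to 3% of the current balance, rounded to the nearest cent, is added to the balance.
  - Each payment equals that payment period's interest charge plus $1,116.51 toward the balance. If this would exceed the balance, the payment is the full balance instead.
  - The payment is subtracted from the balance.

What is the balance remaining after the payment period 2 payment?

# | Opening | Interest | Payment | End bal
1 | $8,788.80 | $263.66 | $1,380.17 | $7,672.29
2 | $7,672.29 | $230.17 | $1,346.68 | $6,555.78

$6,555.78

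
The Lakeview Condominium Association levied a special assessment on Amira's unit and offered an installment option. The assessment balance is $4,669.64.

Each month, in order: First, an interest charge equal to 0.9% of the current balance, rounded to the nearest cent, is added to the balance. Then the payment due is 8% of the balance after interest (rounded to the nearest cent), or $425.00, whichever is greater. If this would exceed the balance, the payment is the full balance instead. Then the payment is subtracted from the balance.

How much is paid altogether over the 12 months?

$4,939.52

# | Opening | Interest | Payment | End bal
1 | $4,669.64 | $42.03 | $425.00 | $4,286.67
2 | $4,286.67 | $38.58 | $425.00 | $3,900.25
3 | $3,900.25 | $35.10 | $425.00 | $3,510.35
4 | $3,510.35 | $31.59 | $425.00 | $3,116.94
5 | $3,116.94 | $28.05 | $425.00 | $2,719.99
6 | $2,719.99 | $24.48 | $425.00 | $2,319.47
7 | $2,319.47 | $20.88 | $425.00 | $1,915.35
8 | $1,915.35 | $17.24 | $425.00 | $1,507.59
9 | $1,507.59 | $13.57 | $425.00 | $1,096.16
10 | $1,096.16 | $9.87 | $425.00 | $681.03
11 | $681.03 | $6.13 | $425.00 | $262.16
12 | $262.16 | $2.36 | $264.52 | $0.00
Total paid: $4,939.52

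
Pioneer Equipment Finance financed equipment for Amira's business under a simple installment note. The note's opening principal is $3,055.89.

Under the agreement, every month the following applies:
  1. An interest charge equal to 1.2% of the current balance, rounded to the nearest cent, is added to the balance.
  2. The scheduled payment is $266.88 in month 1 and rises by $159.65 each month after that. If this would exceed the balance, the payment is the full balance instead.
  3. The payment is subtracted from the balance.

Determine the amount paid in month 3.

Month 1: $3,055.89 +$36.67 interest = $3,092.56; pay $266.88 → $2,825.68
Month 2: $2,825.68 +$33.91 interest = $2,859.59; pay $426.53 → $2,433.06
Month 3: $2,433.06 +$29.20 interest = $2,462.26; pay $586.18 → $1,876.08

$586.18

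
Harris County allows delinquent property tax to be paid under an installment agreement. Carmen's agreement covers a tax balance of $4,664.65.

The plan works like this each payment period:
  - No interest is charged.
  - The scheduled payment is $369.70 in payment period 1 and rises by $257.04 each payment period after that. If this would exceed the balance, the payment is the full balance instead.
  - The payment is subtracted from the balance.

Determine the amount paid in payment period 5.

$1,397.86

Payment period 1: $4,664.65 − $369.70 → $4,294.95
Payment period 2: $4,294.95 − $626.74 → $3,668.21
Payment period 3: $3,668.21 − $883.78 → $2,784.43
Payment period 4: $2,784.43 − $1,140.82 → $1,643.61
Payment period 5: $1,643.61 − $1,397.86 → $245.75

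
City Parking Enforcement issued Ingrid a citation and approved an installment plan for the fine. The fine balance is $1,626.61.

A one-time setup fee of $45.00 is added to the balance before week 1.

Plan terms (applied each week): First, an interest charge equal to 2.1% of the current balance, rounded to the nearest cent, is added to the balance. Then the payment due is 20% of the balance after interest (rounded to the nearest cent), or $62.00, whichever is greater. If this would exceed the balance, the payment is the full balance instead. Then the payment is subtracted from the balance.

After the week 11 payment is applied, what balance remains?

# | Opening | Interest | Payment | End bal
1 | $1,671.61 | $35.10 | $341.34 | $1,365.37
2 | $1,365.37 | $28.67 | $278.81 | $1,115.23
3 | $1,115.23 | $23.42 | $227.73 | $910.92
4 | $910.92 | $19.13 | $186.01 | $744.04
5 | $744.04 | $15.62 | $151.93 | $607.73
6 | $607.73 | $12.76 | $124.10 | $496.39
7 | $496.39 | $10.42 | $101.36 | $405.45
8 | $405.45 | $8.51 | $82.79 | $331.17
9 | $331.17 | $6.95 | $67.62 | $270.50
10 | $270.50 | $5.68 | $62.00 | $214.18
11 | $214.18 | $4.50 | $62.00 | $156.68

$156.68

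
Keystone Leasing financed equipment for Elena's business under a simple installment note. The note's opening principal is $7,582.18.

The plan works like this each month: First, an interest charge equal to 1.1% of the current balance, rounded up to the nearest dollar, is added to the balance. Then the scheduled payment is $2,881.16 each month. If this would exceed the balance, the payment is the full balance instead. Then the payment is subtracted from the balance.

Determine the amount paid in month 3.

$1,978.86

Month 1: opening $7,582.18; interest $84.00 → $7,666.18; payment $2,881.16; balance $4,785.02
Month 2: opening $4,785.02; interest $53.00 → $4,838.02; payment $2,881.16; balance $1,956.86
Month 3: opening $1,956.86; interest $22.00 → $1,978.86; payment $1,978.86; balance $0.00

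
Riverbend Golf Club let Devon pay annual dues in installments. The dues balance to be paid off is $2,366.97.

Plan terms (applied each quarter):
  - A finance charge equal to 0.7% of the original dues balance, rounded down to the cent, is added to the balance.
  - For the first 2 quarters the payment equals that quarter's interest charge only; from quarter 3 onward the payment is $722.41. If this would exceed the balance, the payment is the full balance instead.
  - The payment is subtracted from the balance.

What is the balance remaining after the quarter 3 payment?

$1,661.12

# | Opening | Interest | Payment | End bal
1 | $2,366.97 | $16.56 | $16.56 | $2,366.97
2 | $2,366.97 | $16.56 | $16.56 | $2,366.97
3 | $2,366.97 | $16.56 | $722.41 | $1,661.12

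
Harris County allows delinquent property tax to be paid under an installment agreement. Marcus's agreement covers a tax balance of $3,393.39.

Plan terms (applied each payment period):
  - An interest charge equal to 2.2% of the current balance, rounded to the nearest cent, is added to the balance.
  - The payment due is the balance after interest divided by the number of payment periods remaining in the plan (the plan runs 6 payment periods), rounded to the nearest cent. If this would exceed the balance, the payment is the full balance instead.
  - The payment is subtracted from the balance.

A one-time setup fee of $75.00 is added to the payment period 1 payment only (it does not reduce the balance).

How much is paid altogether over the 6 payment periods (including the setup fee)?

$3,739.47

Payment period 1: opening $3,393.39; interest $74.65 → $3,468.04; payment $578.01 (+ $75.00 fee); balance $2,890.03
Payment period 2: opening $2,890.03; interest $63.58 → $2,953.61; payment $590.72; balance $2,362.89
Payment period 3: opening $2,362.89; interest $51.98 → $2,414.87; payment $603.72; balance $1,811.15
Payment period 4: opening $1,811.15; interest $39.85 → $1,851.00; payment $617.00; balance $1,234.00
Payment period 5: opening $1,234.00; interest $27.15 → $1,261.15; payment $630.58; balance $630.57
Payment period 6: opening $630.57; interest $13.87 → $644.44; payment $644.44; balance $0.00
Total paid: $3,739.47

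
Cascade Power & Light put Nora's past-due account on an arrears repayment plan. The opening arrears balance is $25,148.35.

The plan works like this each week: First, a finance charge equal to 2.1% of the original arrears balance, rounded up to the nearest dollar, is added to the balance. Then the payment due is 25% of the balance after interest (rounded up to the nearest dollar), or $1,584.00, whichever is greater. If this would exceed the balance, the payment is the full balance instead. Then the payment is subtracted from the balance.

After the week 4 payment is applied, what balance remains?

Week 1: $25,148.35 +$529.00 interest = $25,677.35; pay $6,420.00 → $19,257.35
Week 2: $19,257.35 +$529.00 interest = $19,786.35; pay $4,947.00 → $14,839.35
Week 3: $14,839.35 +$529.00 interest = $15,368.35; pay $3,843.00 → $11,525.35
Week 4: $11,525.35 +$529.00 interest = $12,054.35; pay $3,014.00 → $9,040.35

$9,040.35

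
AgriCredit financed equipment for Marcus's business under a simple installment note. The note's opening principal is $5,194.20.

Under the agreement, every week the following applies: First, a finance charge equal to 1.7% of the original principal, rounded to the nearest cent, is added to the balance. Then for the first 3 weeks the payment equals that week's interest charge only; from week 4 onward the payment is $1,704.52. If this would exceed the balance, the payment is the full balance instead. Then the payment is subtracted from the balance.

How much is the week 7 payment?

$433.84

# | Opening | Interest | Payment | End bal
1 | $5,194.20 | $88.30 | $88.30 | $5,194.20
2 | $5,194.20 | $88.30 | $88.30 | $5,194.20
3 | $5,194.20 | $88.30 | $88.30 | $5,194.20
4 | $5,194.20 | $88.30 | $1,704.52 | $3,577.98
5 | $3,577.98 | $88.30 | $1,704.52 | $1,961.76
6 | $1,961.76 | $88.30 | $1,704.52 | $345.54
7 | $345.54 | $88.30 | $433.84 | $0.00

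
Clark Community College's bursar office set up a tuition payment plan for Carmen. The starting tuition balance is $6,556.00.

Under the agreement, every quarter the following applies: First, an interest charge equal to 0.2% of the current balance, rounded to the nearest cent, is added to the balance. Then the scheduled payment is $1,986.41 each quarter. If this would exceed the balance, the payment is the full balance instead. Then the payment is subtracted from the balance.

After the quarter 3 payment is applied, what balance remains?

$624.26

Quarter 1: $6,556.00 +$13.11 interest = $6,569.11; pay $1,986.41 → $4,582.70
Quarter 2: $4,582.70 +$9.17 interest = $4,591.87; pay $1,986.41 → $2,605.46
Quarter 3: $2,605.46 +$5.21 interest = $2,610.67; pay $1,986.41 → $624.26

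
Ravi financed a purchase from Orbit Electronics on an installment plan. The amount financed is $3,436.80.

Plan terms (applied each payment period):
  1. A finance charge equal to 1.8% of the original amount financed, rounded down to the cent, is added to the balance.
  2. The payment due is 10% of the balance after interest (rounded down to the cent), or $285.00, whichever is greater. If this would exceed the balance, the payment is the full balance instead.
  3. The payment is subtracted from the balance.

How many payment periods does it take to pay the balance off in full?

15

Payment period 1: opening $3,436.80; interest $61.86 → $3,498.66; payment $349.86; balance $3,148.80
Payment period 2: opening $3,148.80; interest $61.86 → $3,210.66; payment $321.06; balance $2,889.60
Payment period 3: opening $2,889.60; interest $61.86 → $2,951.46; payment $295.14; balance $2,656.32
Payment period 4: opening $2,656.32; interest $61.86 → $2,718.18; payment $285.00; balance $2,433.18
Payment period 5: opening $2,433.18; interest $61.86 → $2,495.04; payment $285.00; balance $2,210.04
Payment period 6: opening $2,210.04; interest $61.86 → $2,271.90; payment $285.00; balance $1,986.90
Payment period 7: opening $1,986.90; interest $61.86 → $2,048.76; payment $285.00; balance $1,763.76
Payment period 8: opening $1,763.76; interest $61.86 → $1,825.62; payment $285.00; balance $1,540.62
Payment period 9: opening $1,540.62; interest $61.86 → $1,602.48; payment $285.00; balance $1,317.48
Payment period 10: opening $1,317.48; interest $61.86 → $1,379.34; payment $285.00; balance $1,094.34
Payment period 11: opening $1,094.34; interest $61.86 → $1,156.20; payment $285.00; balance $871.20
Payment period 12: opening $871.20; interest $61.86 → $933.06; payment $285.00; balance $648.06
Payment period 13: opening $648.06; interest $61.86 → $709.92; payment $285.00; balance $424.92
Payment period 14: opening $424.92; interest $61.86 → $486.78; payment $285.00; balance $201.78
Payment period 15: opening $201.78; interest $61.86 → $263.64; payment $263.64; balance $0.00
Balance reaches $0.00 in payment period 15.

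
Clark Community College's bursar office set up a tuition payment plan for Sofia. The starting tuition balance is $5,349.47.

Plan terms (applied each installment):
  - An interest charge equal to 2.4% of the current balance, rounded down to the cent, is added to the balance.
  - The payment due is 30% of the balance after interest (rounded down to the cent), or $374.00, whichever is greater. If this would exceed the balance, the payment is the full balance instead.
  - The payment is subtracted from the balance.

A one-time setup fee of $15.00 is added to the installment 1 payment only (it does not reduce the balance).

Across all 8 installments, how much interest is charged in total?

$415.02

Installment 1: $5,349.47 +$128.38 interest = $5,477.85; pay $1,643.35 (+ $15.00 fee) → $3,834.50
Installment 2: $3,834.50 +$92.02 interest = $3,926.52; pay $1,177.95 → $2,748.57
Installment 3: $2,748.57 +$65.96 interest = $2,814.53; pay $844.35 → $1,970.18
Installment 4: $1,970.18 +$47.28 interest = $2,017.46; pay $605.23 → $1,412.23
Installment 5: $1,412.23 +$33.89 interest = $1,446.12; pay $433.83 → $1,012.29
Installment 6: $1,012.29 +$24.29 interest = $1,036.58; pay $374.00 → $662.58
Installment 7: $662.58 +$15.90 interest = $678.48; pay $374.00 → $304.48
Installment 8: $304.48 +$7.30 interest = $311.78; pay $311.78 → $0.00
Total interest: $128.38 + $92.02 + $65.96 + $47.28 + $33.89 + $24.29 + $15.90 + $7.30 = $415.02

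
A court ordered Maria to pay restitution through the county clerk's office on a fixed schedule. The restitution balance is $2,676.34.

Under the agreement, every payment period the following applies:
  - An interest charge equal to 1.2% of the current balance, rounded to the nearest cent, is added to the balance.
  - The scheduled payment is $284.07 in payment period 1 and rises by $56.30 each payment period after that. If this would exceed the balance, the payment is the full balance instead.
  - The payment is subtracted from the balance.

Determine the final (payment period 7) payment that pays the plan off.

$263.52

Payment period 1: opening $2,676.34; interest $32.12 → $2,708.46; payment $284.07; balance $2,424.39
Payment period 2: opening $2,424.39; interest $29.09 → $2,453.48; payment $340.37; balance $2,113.11
Payment period 3: opening $2,113.11; interest $25.36 → $2,138.47; payment $396.67; balance $1,741.80
Payment period 4: opening $1,741.80; interest $20.90 → $1,762.70; payment $452.97; balance $1,309.73
Payment period 5: opening $1,309.73; interest $15.72 → $1,325.45; payment $509.27; balance $816.18
Payment period 6: opening $816.18; interest $9.79 → $825.97; payment $565.57; balance $260.40
Payment period 7: opening $260.40; interest $3.12 → $263.52; payment $263.52; balance $0.00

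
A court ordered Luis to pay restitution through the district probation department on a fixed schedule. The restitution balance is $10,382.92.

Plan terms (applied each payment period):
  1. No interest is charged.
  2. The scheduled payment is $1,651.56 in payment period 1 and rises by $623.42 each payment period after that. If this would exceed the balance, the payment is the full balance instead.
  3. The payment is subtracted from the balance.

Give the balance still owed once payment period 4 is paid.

Payment period 1: opening $10,382.92; payment $1,651.56; balance $8,731.36
Payment period 2: opening $8,731.36; payment $2,274.98; balance $6,456.38
Payment period 3: opening $6,456.38; payment $2,898.40; balance $3,557.98
Payment period 4: opening $3,557.98; payment $3,521.82; balance $36.16

$36.16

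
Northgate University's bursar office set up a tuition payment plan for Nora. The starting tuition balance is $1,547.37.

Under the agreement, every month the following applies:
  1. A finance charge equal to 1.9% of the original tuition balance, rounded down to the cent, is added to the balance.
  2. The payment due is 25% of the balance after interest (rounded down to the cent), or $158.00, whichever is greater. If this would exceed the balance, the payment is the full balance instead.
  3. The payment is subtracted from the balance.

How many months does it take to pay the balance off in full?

Month 1: opening $1,547.37; interest $29.40 → $1,576.77; payment $394.19; balance $1,182.58
Month 2: opening $1,182.58; interest $29.40 → $1,211.98; payment $302.99; balance $908.99
Month 3: opening $908.99; interest $29.40 → $938.39; payment $234.59; balance $703.80
Month 4: opening $703.80; interest $29.40 → $733.20; payment $183.30; balance $549.90
Month 5: opening $549.90; interest $29.40 → $579.30; payment $158.00; balance $421.30
Month 6: opening $421.30; interest $29.40 → $450.70; payment $158.00; balance $292.70
Month 7: opening $292.70; interest $29.40 → $322.10; payment $158.00; balance $164.10
Month 8: opening $164.10; interest $29.40 → $193.50; payment $158.00; balance $35.50
Month 9: opening $35.50; interest $29.40 → $64.90; payment $64.90; balance $0.00
Balance reaches $0.00 in month 9.

9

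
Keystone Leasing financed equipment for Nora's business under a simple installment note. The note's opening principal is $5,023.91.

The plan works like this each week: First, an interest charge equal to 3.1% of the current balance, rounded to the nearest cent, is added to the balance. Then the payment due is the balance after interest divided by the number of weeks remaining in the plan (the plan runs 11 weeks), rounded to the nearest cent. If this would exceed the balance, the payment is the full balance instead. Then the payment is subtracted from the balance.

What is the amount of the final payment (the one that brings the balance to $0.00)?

# | Opening | Interest | Payment | End bal
1 | $5,023.91 | $155.74 | $470.88 | $4,708.77
2 | $4,708.77 | $145.97 | $485.47 | $4,369.27
3 | $4,369.27 | $135.45 | $500.52 | $4,004.20
4 | $4,004.20 | $124.13 | $516.04 | $3,612.29
5 | $3,612.29 | $111.98 | $532.04 | $3,192.23
6 | $3,192.23 | $98.96 | $548.53 | $2,742.66
7 | $2,742.66 | $85.02 | $565.54 | $2,262.14
8 | $2,262.14 | $70.13 | $583.07 | $1,749.20
9 | $1,749.20 | $54.23 | $601.14 | $1,202.29
10 | $1,202.29 | $37.27 | $619.78 | $619.78
11 | $619.78 | $19.21 | $638.99 | $0.00

$638.99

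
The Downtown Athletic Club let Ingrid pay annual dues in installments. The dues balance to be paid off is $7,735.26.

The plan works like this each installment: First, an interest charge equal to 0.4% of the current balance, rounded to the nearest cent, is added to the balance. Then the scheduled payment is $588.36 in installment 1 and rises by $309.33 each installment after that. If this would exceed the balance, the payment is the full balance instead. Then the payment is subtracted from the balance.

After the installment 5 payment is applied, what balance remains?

Installment 1: $7,735.26 +$30.94 interest = $7,766.20; pay $588.36 → $7,177.84
Installment 2: $7,177.84 +$28.71 interest = $7,206.55; pay $897.69 → $6,308.86
Installment 3: $6,308.86 +$25.24 interest = $6,334.10; pay $1,207.02 → $5,127.08
Installment 4: $5,127.08 +$20.51 interest = $5,147.59; pay $1,516.35 → $3,631.24
Installment 5: $3,631.24 +$14.52 interest = $3,645.76; pay $1,825.68 → $1,820.08

$1,820.08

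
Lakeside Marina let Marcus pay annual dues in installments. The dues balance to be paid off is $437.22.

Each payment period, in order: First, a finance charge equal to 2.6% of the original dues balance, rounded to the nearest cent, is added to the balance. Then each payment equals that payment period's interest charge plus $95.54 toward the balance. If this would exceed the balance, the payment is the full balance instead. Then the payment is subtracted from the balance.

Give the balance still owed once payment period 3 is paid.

Payment period 1: $437.22 +$11.37 interest = $448.59; pay $106.91 → $341.68
Payment period 2: $341.68 +$11.37 interest = $353.05; pay $106.91 → $246.14
Payment period 3: $246.14 +$11.37 interest = $257.51; pay $106.91 → $150.60

$150.60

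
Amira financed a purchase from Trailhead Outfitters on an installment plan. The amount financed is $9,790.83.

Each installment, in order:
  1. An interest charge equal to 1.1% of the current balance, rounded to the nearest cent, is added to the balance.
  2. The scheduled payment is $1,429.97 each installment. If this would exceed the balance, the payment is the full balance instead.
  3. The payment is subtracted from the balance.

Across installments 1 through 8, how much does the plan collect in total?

$10,236.07

Installment 1: opening $9,790.83; interest $107.70 → $9,898.53; payment $1,429.97; balance $8,468.56
Installment 2: opening $8,468.56; interest $93.15 → $8,561.71; payment $1,429.97; balance $7,131.74
Installment 3: opening $7,131.74; interest $78.45 → $7,210.19; payment $1,429.97; balance $5,780.22
Installment 4: opening $5,780.22; interest $63.58 → $5,843.80; payment $1,429.97; balance $4,413.83
Installment 5: opening $4,413.83; interest $48.55 → $4,462.38; payment $1,429.97; balance $3,032.41
Installment 6: opening $3,032.41; interest $33.36 → $3,065.77; payment $1,429.97; balance $1,635.80
Installment 7: opening $1,635.80; interest $17.99 → $1,653.79; payment $1,429.97; balance $223.82
Installment 8: opening $223.82; interest $2.46 → $226.28; payment $226.28; balance $0.00
Total paid: $10,236.07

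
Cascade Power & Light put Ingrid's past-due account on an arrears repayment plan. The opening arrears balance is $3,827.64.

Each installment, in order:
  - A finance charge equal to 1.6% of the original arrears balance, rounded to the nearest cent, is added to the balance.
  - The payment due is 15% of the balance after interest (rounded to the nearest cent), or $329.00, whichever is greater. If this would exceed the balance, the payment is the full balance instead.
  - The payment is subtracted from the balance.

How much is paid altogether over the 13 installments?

$4,623.76

Installment 1: opening $3,827.64; interest $61.24 → $3,888.88; payment $583.33; balance $3,305.55
Installment 2: opening $3,305.55; interest $61.24 → $3,366.79; payment $505.02; balance $2,861.77
Installment 3: opening $2,861.77; interest $61.24 → $2,923.01; payment $438.45; balance $2,484.56
Installment 4: opening $2,484.56; interest $61.24 → $2,545.80; payment $381.87; balance $2,163.93
Installment 5: opening $2,163.93; interest $61.24 → $2,225.17; payment $333.78; balance $1,891.39
Installment 6: opening $1,891.39; interest $61.24 → $1,952.63; payment $329.00; balance $1,623.63
Installment 7: opening $1,623.63; interest $61.24 → $1,684.87; payment $329.00; balance $1,355.87
Installment 8: opening $1,355.87; interest $61.24 → $1,417.11; payment $329.00; balance $1,088.11
Installment 9: opening $1,088.11; interest $61.24 → $1,149.35; payment $329.00; balance $820.35
Installment 10: opening $820.35; interest $61.24 → $881.59; payment $329.00; balance $552.59
Installment 11: opening $552.59; interest $61.24 → $613.83; payment $329.00; balance $284.83
Installment 12: opening $284.83; interest $61.24 → $346.07; payment $329.00; balance $17.07
Installment 13: opening $17.07; interest $61.24 → $78.31; payment $78.31; balance $0.00
Total paid: $4,623.76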